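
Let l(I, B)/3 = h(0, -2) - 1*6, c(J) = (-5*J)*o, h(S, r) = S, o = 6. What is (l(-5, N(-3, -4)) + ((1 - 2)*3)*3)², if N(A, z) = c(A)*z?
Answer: 729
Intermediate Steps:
c(J) = -30*J (c(J) = -5*J*6 = -30*J)
N(A, z) = -30*A*z (N(A, z) = (-30*A)*z = -30*A*z)
l(I, B) = -18 (l(I, B) = 3*(0 - 1*6) = 3*(0 - 6) = 3*(-6) = -18)
(l(-5, N(-3, -4)) + ((1 - 2)*3)*3)² = (-18 + ((1 - 2)*3)*3)² = (-18 - 1*3*3)² = (-18 - 3*3)² = (-18 - 9)² = (-27)² = 729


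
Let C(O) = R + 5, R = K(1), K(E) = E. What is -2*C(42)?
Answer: -12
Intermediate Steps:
R = 1
C(O) = 6 (C(O) = 1 + 5 = 6)
-2*C(42) = -2*6 = -12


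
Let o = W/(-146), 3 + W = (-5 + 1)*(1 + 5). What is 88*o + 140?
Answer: 11408/73 ≈ 156.27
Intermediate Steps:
W = -27 (W = -3 + (-5 + 1)*(1 + 5) = -3 - 4*6 = -3 - 24 = -27)
o = 27/146 (o = -27/(-146) = -27*(-1/146) = 27/146 ≈ 0.18493)
88*o + 140 = 88*(27/146) + 140 = 1188/73 + 140 = 11408/73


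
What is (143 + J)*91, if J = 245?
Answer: 35308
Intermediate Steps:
(143 + J)*91 = (143 + 245)*91 = 388*91 = 35308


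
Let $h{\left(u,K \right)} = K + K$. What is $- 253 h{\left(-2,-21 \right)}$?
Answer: $10626$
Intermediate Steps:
$h{\left(u,K \right)} = 2 K$
$- 253 h{\left(-2,-21 \right)} = - 253 \cdot 2 \left(-21\right) = \left(-253\right) \left(-42\right) = 10626$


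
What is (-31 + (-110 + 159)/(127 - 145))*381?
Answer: -77089/6 ≈ -12848.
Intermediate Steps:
(-31 + (-110 + 159)/(127 - 145))*381 = (-31 + 49/(-18))*381 = (-31 + 49*(-1/18))*381 = (-31 - 49/18)*381 = -607/18*381 = -77089/6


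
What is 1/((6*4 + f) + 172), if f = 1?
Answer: 1/197 ≈ 0.0050761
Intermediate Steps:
1/((6*4 + f) + 172) = 1/((6*4 + 1) + 172) = 1/((24 + 1) + 172) = 1/(25 + 172) = 1/197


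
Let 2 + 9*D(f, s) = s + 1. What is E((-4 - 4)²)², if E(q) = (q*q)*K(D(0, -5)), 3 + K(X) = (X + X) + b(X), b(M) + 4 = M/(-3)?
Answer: 89405784064/81 ≈ 1.1038e+9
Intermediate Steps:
b(M) = -4 - M/3 (b(M) = -4 + M/(-3) = -4 + M*(-⅓) = -4 - M/3)
D(f, s) = -⅑ + s/9 (D(f, s) = -2/9 + (s + 1)/9 = -2/9 + (1 + s)/9 = -2/9 + (⅑ + s/9) = -⅑ + s/9)
K(X) = -7 + 5*X/3 (K(X) = -3 + ((X + X) + (-4 - X/3)) = -3 + (2*X + (-4 - X/3)) = -3 + (-4 + 5*X/3) = -7 + 5*X/3)
E(q) = -73*q²/9 (E(q) = (q*q)*(-7 + 5*(-⅑ + (⅑)*(-5))/3) = q²*(-7 + 5*(-⅑ - 5/9)/3) = q²*(-7 + (5/3)*(-⅔)) = q²*(-7 - 10/9) = q²*(-73/9) = -73*q²/9)
E((-4 - 4)²)² = (-73*(-4 - 4)⁴/9)² = (-73*((-8)²)²/9)² = (-73/9*64²)² = (-73/9*4096)² = (-299008/9)² = 89405784064/81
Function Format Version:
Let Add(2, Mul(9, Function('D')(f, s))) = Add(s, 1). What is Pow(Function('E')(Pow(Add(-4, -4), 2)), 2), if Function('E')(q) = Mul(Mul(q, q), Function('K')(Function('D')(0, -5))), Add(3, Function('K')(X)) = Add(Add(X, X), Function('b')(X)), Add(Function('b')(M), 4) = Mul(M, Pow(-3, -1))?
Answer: Rational(89405784064, 81) ≈ 1.1038e+9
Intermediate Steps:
Function('b')(M) = Add(-4, Mul(Rational(-1, 3), M)) (Function('b')(M) = Add(-4, Mul(M, Pow(-3, -1))) = Add(-4, Mul(M, Rational(-1, 3))) = Add(-4, Mul(Rational(-1, 3), M)))
Function('D')(f, s) = Add(Rational(-1, 9), Mul(Rational(1, 9), s)) (Function('D')(f, s) = Add(Rational(-2, 9), Mul(Rational(1, 9), Add(s, 1))) = Add(Rational(-2, 9), Mul(Rational(1, 9), Add(1, s))) = Add(Rational(-2, 9), Add(Rational(1, 9), Mul(Rational(1, 9), s))) = Add(Rational(-1, 9), Mul(Rational(1, 9), s)))
Function('K')(X) = Add(-7, Mul(Rational(5, 3), X)) (Function('K')(X) = Add(-3, Add(Add(X, X), Add(-4, Mul(Rational(-1, 3), X)))) = Add(-3, Add(Mul(2, X), Add(-4, Mul(Rational(-1, 3), X)))) = Add(-3, Add(-4, Mul(Rational(5, 3), X))) = Add(-7, Mul(Rational(5, 3), X)))
Function('E')(q) = Mul(Rational(-73, 9), Pow(q, 2)) (Function('E')(q) = Mul(Mul(q, q), Add(-7, Mul(Rational(5, 3), Add(Rational(-1, 9), Mul(Rational(1, 9), -5))))) = Mul(Pow(q, 2), Add(-7, Mul(Rational(5, 3), Add(Rational(-1, 9), Rational(-5, 9))))) = Mul(Pow(q, 2), Add(-7, Mul(Rational(5, 3), Rational(-2, 3)))) = Mul(Pow(q, 2), Add(-7, Rational(-10, 9))) = Mul(Pow(q, 2), Rational(-73, 9)) = Mul(Rational(-73, 9), Pow(q, 2)))
Pow(Function('E')(Pow(Add(-4, -4), 2)), 2) = Pow(Mul(Rational(-73, 9), Pow(Pow(Add(-4, -4), 2), 2)), 2) = Pow(Mul(Rational(-73, 9), Pow(Pow(-8, 2), 2)), 2) = Pow(Mul(Rational(-73, 9), Pow(64, 2)), 2) = Pow(Mul(Rational(-73, 9), 4096), 2) = Pow(Rational(-299008, 9), 2) = Rational(89405784064, 81)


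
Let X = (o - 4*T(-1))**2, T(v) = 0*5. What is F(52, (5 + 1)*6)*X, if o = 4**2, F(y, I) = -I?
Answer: -9216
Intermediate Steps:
o = 16
T(v) = 0
X = 256 (X = (16 - 4*0)**2 = (16 + 0)**2 = 16**2 = 256)
F(52, (5 + 1)*6)*X = -(5 + 1)*6*256 = -6*6*256 = -1*36*256 = -36*256 = -9216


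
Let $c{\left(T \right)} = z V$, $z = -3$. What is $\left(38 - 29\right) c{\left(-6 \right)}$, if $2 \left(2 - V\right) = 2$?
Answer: $-27$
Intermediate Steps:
$V = 1$ ($V = 2 - 1 = 1$)
$c{\left(T \right)} = -3$ ($c{\left(T \right)} = \left(-3\right) 1 = -3$)
$\left(38 - 29\right) c{\left(-6 \right)} = \left(38 - 29\right) \left(-3\right) = 9 \left(-3\right) = -27$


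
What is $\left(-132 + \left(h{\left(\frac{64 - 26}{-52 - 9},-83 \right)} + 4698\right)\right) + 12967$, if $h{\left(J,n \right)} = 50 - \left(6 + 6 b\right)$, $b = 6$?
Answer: $17541$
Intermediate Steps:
$h{\left(J,n \right)} = 8$ ($h{\left(J,n \right)} = 50 - \left(6 + 6 \cdot 6\right) = 50 - \left(6 + 36\right) = 50 - 42 = 8$)
$\left(-132 + \left(h{\left(\frac{64 - 26}{-52 - 9},-83 \right)} + 4698\right)\right) + 12967 = \left(-132 + \left(8 + 4698\right)\right) + 12967 = \left(-132 + 4706\right) + 12967 = 4574 + 12967 = 17541$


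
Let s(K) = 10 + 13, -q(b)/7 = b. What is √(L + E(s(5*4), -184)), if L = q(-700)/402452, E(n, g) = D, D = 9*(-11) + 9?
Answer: I*√910944568285/100613 ≈ 9.4862*I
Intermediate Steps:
q(b) = -7*b
D = -90 (D = -99 + 9 = -90)
s(K) = 23
E(n, g) = -90
L = 1225/100613 (L = -7*(-700)/402452 = 4900*(1/402452) = 1225/100613 ≈ 0.012175)
√(L + E(s(5*4), -184)) = √(1225/100613 - 90) = √(-9053945/100613) = I*√910944568285/100613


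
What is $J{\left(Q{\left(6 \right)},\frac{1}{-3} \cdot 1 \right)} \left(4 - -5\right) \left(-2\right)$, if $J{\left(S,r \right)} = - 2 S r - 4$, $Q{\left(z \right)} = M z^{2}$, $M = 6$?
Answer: $-2520$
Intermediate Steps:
$Q{\left(z \right)} = 6 z^{2}$
$J{\left(S,r \right)} = -4 - 2 S r$ ($J{\left(S,r \right)} = - 2 S r - 4 = -4 - 2 S r$)
$J{\left(Q{\left(6 \right)},\frac{1}{-3} \cdot 1 \right)} \left(4 - -5\right) \left(-2\right) = \left(-4 - 2 \cdot 6 \cdot 6^{2} \frac{1}{-3} \cdot 1\right) \left(4 - -5\right) \left(-2\right) = \left(-4 - 2 \cdot 6 \cdot 36 \left(\left(- \frac{1}{3}\right) 1\right)\right) \left(4 + 5\right) \left(-2\right) = \left(-4 - 432 \left(- \frac{1}{3}\right)\right) 9 \left(-2\right) = \left(-4 + 144\right) 9 \left(-2\right) = 140 \cdot 9 \left(-2\right) = 1260 \left(-2\right) = -2520$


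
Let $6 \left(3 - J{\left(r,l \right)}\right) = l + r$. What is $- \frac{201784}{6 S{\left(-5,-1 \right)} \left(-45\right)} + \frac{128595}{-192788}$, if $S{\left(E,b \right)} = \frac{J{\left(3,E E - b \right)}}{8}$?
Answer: $- \frac{28297811351}{8675460} \approx -3261.8$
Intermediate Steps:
$J{\left(r,l \right)} = 3 - \frac{l}{6} - \frac{r}{6}$ ($J{\left(r,l \right)} = 3 - \frac{l + r}{6} = 3 - \left(\frac{l}{6} + \frac{r}{6}\right) = 3 - \frac{l}{6} - \frac{r}{6}$)
$S{\left(E,b \right)} = \frac{5}{16} - \frac{E^{2}}{48} + \frac{b}{48}$ ($S{\left(E,b \right)} = \frac{3 - \frac{E E - b}{6} - \frac{1}{2}}{8} = \left(3 - \frac{E^{2} - b}{6} - \frac{1}{2}\right) \frac{1}{8} = \left(3 - \left(- \frac{b}{6} + \frac{E^{2}}{6}\right) - \frac{1}{2}\right) \frac{1}{8} = \left(\frac{5}{2} - \frac{E^{2}}{6} + \frac{b}{6}\right) \frac{1}{8} = \frac{5}{16} - \frac{E^{2}}{48} + \frac{b}{48}$)
$- \frac{201784}{6 S{\left(-5,-1 \right)} \left(-45\right)} + \frac{128595}{-192788} = - \frac{201784}{6 \left(\frac{5}{16} - \frac{\left(-5\right)^{2}}{48} + \frac{1}{48} \left(-1\right)\right) \left(-45\right)} + \frac{128595}{-192788} = - \frac{201784}{6 \left(\frac{5}{16} - \frac{25}{48} - \frac{1}{48}\right) \left(-45\right)} + 128595 \left(- \frac{1}{192788}\right) = - \frac{201784}{6 \left(\frac{5}{16} - \frac{25}{48} - \frac{1}{48}\right) \left(-45\right)} - \frac{128595}{192788} = - \frac{201784}{6 \left(- \frac{11}{48}\right) \left(-45\right)} - \frac{128595}{192788} = - \frac{201784}{\left(- \frac{11}{8}\right) \left(-45\right)} - \frac{128595}{192788} = - \frac{201784}{\frac{495}{8}} - \frac{128595}{192788} = \left(-201784\right) \frac{8}{495} - \frac{128595}{192788} = - \frac{146752}{45} - \frac{128595}{192788} = - \frac{28297811351}{8675460}$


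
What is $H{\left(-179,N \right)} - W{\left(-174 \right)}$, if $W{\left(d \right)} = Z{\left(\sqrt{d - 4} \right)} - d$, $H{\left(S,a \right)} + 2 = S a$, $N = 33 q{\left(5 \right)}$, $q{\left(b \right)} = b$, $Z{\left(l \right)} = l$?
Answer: $-29711 - i \sqrt{178} \approx -29711.0 - 13.342 i$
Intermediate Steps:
$N = 165$ ($N = 33 \cdot 5 = 165$)
$H{\left(S,a \right)} = -2 + S a$
$W{\left(d \right)} = \sqrt{-4 + d} - d$ ($W{\left(d \right)} = \sqrt{d - 4} - d = \sqrt{-4 + d} - d$)
$H{\left(-179,N \right)} - W{\left(-174 \right)} = \left(-2 - 29535\right) - \left(\sqrt{-4 - 174} - -174\right) = \left(-2 - 29535\right) - \left(\sqrt{-178} + 174\right) = -29537 - \left(i \sqrt{178} + 174\right) = -29537 - \left(174 + i \sqrt{178}\right) = -29711 - i \sqrt{178}$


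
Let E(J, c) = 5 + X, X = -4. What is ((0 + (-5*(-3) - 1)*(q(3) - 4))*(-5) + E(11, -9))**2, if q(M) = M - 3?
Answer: 78961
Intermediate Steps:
E(J, c) = 1 (E(J, c) = 5 - 4 = 1)
q(M) = -3 + M
((0 + (-5*(-3) - 1)*(q(3) - 4))*(-5) + E(11, -9))**2 = ((0 + (-5*(-3) - 1)*((-3 + 3) - 4))*(-5) + 1)**2 = ((0 + (15 - 1)*(0 - 4))*(-5) + 1)**2 = ((0 + 14*(-4))*(-5) + 1)**2 = ((0 - 56)*(-5) + 1)**2 = (-56*(-5) + 1)**2 = (280 + 1)**2 = 281**2 = 78961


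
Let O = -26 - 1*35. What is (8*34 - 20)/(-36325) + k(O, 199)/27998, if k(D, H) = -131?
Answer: -11814071/1017027350 ≈ -0.011616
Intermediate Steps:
O = -61 (O = -26 - 35 = -61)
(8*34 - 20)/(-36325) + k(O, 199)/27998 = (8*34 - 20)/(-36325) - 131/27998 = (272 - 20)*(-1/36325) - 131*1/27998 = 252*(-1/36325) - 131/27998 = -252/36325 - 131/27998 = -11814071/1017027350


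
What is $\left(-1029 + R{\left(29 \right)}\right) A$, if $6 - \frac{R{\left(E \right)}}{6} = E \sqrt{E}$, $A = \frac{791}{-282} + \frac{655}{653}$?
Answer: $\frac{109830103}{61382} + \frac{9622577 \sqrt{29}}{30691} \approx 3477.7$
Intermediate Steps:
$A = - \frac{331813}{184146}$ ($A = 791 \left(- \frac{1}{282}\right) + 655 \cdot \frac{1}{653} = - \frac{791}{282} + \frac{655}{653} = - \frac{331813}{184146} \approx -1.8019$)
$R{\left(E \right)} = 36 - 6 E^{\frac{3}{2}}$ ($R{\left(E \right)} = 36 - 6 E \sqrt{E} = 36 - 6 E^{\frac{3}{2}}$)
$\left(-1029 + R{\left(29 \right)}\right) A = \left(-1029 + \left(36 - 6 \cdot 29^{\frac{3}{2}}\right)\right) \left(- \frac{331813}{184146}\right) = \left(-1029 + \left(36 - 6 \cdot 29 \sqrt{29}\right)\right) \left(- \frac{331813}{184146}\right) = \left(-1029 + \left(36 - 174 \sqrt{29}\right)\right) \left(- \frac{331813}{184146}\right) = \left(-993 - 174 \sqrt{29}\right) \left(- \frac{331813}{184146}\right) = \frac{109830103}{61382} + \frac{9622577 \sqrt{29}}{30691}$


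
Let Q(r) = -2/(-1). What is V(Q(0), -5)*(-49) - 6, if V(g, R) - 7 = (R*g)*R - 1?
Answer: -2750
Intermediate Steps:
Q(r) = 2 (Q(r) = -2*(-1) = 2)
V(g, R) = 6 + g*R**2 (V(g, R) = 7 + ((R*g)*R - 1) = 7 + (g*R**2 - 1) = 7 + (-1 + g*R**2) = 6 + g*R**2)
V(Q(0), -5)*(-49) - 6 = (6 + 2*(-5)**2)*(-49) - 6 = (6 + 2*25)*(-49) - 6 = (6 + 50)*(-49) - 6 = 56*(-49) - 6 = -2744 - 6 = -2750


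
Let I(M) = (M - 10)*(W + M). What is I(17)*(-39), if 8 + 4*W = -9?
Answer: -13923/4 ≈ -3480.8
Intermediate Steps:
W = -17/4 (W = -2 + (1/4)*(-9) = -2 - 9/4 = -17/4 ≈ -4.2500)
I(M) = (-10 + M)*(-17/4 + M) (I(M) = (M - 10)*(-17/4 + M) = (-10 + M)*(-17/4 + M))
I(17)*(-39) = (85/2 + 17**2 - 57/4*17)*(-39) = (85/2 + 289 - 969/4)*(-39) = (357/4)*(-39) = -13923/4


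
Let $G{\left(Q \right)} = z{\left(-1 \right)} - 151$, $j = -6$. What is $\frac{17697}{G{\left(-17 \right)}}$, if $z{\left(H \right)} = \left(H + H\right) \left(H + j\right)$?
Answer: $- \frac{17697}{137} \approx -129.18$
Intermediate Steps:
$z{\left(H \right)} = 2 H \left(-6 + H\right)$ ($z{\left(H \right)} = \left(H + H\right) \left(H - 6\right) = 2 H \left(-6 + H\right)$)
$G{\left(Q \right)} = -137$ ($G{\left(Q \right)} = 2 \left(-1\right) \left(-6 - 1\right) - 151 = 2 \left(-1\right) \left(-7\right) - 151 = 14 - 151 = -137$)
$\frac{17697}{G{\left(-17 \right)}} = \frac{17697}{-137} = 17697 \left(- \frac{1}{137}\right) = - \frac{17697}{137}$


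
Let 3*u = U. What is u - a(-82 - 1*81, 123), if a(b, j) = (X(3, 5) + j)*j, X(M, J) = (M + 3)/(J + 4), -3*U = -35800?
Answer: -101099/9 ≈ -11233.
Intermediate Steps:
U = 35800/3 (U = -⅓*(-35800) = 35800/3 ≈ 11933.)
u = 35800/9 (u = (⅓)*(35800/3) = 35800/9 ≈ 3977.8)
X(M, J) = (3 + M)/(4 + J)
a(b, j) = j*(⅔ + j) (a(b, j) = ((3 + 3)/(4 + 5) + j)*j = (6/9 + j)*j = ((⅑)*6 + j)*j = (⅔ + j)*j = j*(⅔ + j))
u - a(-82 - 1*81, 123) = 35800/9 - 123*(2 + 3*123)/3 = 35800/9 - 123*(2 + 369)/3 = 35800/9 - 123*371/3 = 35800/9 - 1*15211 = 35800/9 - 15211 = -101099/9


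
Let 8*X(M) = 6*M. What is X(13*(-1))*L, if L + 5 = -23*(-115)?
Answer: -25740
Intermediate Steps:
X(M) = 3*M/4 (X(M) = (6*M)/8 = 3*M/4)
L = 2640 (L = -5 - 23*(-115) = -5 + 2645 = 2640)
X(13*(-1))*L = (3*(13*(-1))/4)*2640 = ((¾)*(-13))*2640 = -39/4*2640 = -25740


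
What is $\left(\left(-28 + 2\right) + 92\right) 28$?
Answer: $1848$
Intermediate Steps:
$\left(\left(-28 + 2\right) + 92\right) 28 = \left(-26 + 92\right) 28 = 66 \cdot 28 = 1848$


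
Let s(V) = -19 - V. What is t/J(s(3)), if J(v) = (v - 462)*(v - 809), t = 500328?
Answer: 41694/33517 ≈ 1.2440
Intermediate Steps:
J(v) = (-809 + v)*(-462 + v) (J(v) = (-462 + v)*(-809 + v) = (-809 + v)*(-462 + v))
t/J(s(3)) = 500328/(373758 + (-19 - 1*3)² - 1271*(-19 - 1*3)) = 500328/(373758 + (-19 - 3)² - 1271*(-19 - 3)) = 500328/(373758 + (-22)² - 1271*(-22)) = 500328/(373758 + 484 + 27962) = 500328/402204 = 500328*(1/402204) = 41694/33517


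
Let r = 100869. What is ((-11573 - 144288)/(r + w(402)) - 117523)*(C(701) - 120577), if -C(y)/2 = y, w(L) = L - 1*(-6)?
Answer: 131987185465148/9207 ≈ 1.4336e+10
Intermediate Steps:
w(L) = 6 + L (w(L) = L + 6 = 6 + L)
C(y) = -2*y
((-11573 - 144288)/(r + w(402)) - 117523)*(C(701) - 120577) = ((-11573 - 144288)/(100869 + (6 + 402)) - 117523)*(-2*701 - 120577) = (-155861/(100869 + 408) - 117523)*(-1402 - 120577) = (-155861/101277 - 117523)*(-121979) = -11902532732/101277*(-121979) = 131987185465148/9207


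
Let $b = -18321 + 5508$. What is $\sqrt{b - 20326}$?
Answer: $i \sqrt{33139} \approx 182.04 i$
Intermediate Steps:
$b = -12813$
$\sqrt{b - 20326} = \sqrt{-12813 - 20326} = \sqrt{-33139} = i \sqrt{33139}$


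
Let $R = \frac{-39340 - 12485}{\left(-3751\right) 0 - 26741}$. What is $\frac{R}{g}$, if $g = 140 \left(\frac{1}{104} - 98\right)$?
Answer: $- \frac{6910}{48913403} \approx -0.00014127$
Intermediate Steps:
$g = - \frac{356685}{26}$ ($g = 140 \left(\frac{1}{104} - 98\right) = 140 \left(- \frac{10191}{104}\right) = - \frac{356685}{26} \approx -13719.0$)
$R = \frac{51825}{26741}$ ($R = - \frac{51825}{0 - 26741} = - \frac{51825}{-26741} = \left(-51825\right) \left(- \frac{1}{26741}\right) = \frac{51825}{26741} \approx 1.938$)
$\frac{R}{g} = \frac{51825}{26741 \left(- \frac{356685}{26}\right)} = \frac{51825}{26741} \left(- \frac{26}{356685}\right) = - \frac{6910}{48913403}$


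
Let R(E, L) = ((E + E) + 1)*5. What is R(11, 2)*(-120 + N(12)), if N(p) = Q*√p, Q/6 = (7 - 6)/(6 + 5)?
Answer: -13800 + 1380*√3/11 ≈ -13583.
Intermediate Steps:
Q = 6/11 (Q = 6*((7 - 6)/(6 + 5)) = 6*(1/11) = 6/11 ≈ 0.54545)
R(E, L) = 5 + 10*E (R(E, L) = (2*E + 1)*5 = (1 + 2*E)*5 = 5 + 10*E)
N(p) = 6*√p/11
R(11, 2)*(-120 + N(12)) = (5 + 10*11)*(-120 + 6*√12/11) = (5 + 110)*(-120 + 6*(2*√3)/11) = 115*(-120 + 12*√3/11) = -13800 + 1380*√3/11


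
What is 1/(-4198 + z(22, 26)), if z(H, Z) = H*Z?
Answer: -1/3626 ≈ -0.00027579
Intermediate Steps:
1/(-4198 + z(22, 26)) = 1/(-4198 + 22*26) = 1/(-4198 + 572) = 1/(-3626) = -1/3626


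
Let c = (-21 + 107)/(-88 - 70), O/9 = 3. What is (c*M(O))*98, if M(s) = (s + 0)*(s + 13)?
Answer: -4551120/79 ≈ -57609.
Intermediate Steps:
O = 27 (O = 9*3 = 27)
c = -43/79 (c = 86/(-158) = 86*(-1/158) = -43/79 ≈ -0.54430)
M(s) = s*(13 + s)
(c*M(O))*98 = -1161*(13 + 27)/79*98 = -1161*40/79*98 = -43/79*1080*98 = -46440/79*98 = -4551120/79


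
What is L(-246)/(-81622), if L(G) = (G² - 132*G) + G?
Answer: -46371/40811 ≈ -1.1362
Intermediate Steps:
L(G) = G² - 131*G
L(-246)/(-81622) = -246*(-131 - 246)/(-81622) = -246*(-377)*(-1/81622) = 92742*(-1/81622) = -46371/40811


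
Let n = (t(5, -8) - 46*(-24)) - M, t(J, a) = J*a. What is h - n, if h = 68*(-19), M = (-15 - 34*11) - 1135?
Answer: -3880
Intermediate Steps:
M = -1524 (M = (-15 - 374) - 1135 = -389 - 1135 = -1524)
n = 2588 (n = (5*(-8) - 46*(-24)) - 1*(-1524) = (-40 + 1104) + 1524 = 1064 + 1524 = 2588)
h = -1292
h - n = -1292 - 1*2588 = -1292 - 2588 = -3880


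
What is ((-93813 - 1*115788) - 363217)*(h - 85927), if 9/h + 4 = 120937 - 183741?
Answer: 515240532829075/10468 ≈ 4.9221e+10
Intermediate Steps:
h = -3/20936 (h = 9/(-4 + (120937 - 183741)) = 9/(-4 - 62804) = 9/(-62808) = 9*(-1/62808) = -3/20936 ≈ -0.00014329)
((-93813 - 1*115788) - 363217)*(h - 85927) = ((-93813 - 1*115788) - 363217)*(-3/20936 - 85927) = ((-93813 - 115788) - 363217)*(-1798967675/20936) = (-209601 - 363217)*(-1798967675/20936) = -572818*(-1798967675/20936) = 515240532829075/10468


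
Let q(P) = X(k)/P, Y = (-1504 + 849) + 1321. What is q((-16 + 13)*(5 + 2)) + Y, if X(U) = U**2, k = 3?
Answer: 4659/7 ≈ 665.57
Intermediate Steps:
Y = 666 (Y = -655 + 1321 = 666)
q(P) = 9/P (q(P) = 3**2/P = 9/P)
q((-16 + 13)*(5 + 2)) + Y = 9/(((-16 + 13)*(5 + 2))) + 666 = 9/((-3*7)) + 666 = 9/(-21) + 666 = 9*(-1/21) + 666 = -3/7 + 666 = 4659/7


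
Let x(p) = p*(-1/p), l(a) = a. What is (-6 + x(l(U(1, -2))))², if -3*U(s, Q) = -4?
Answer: 49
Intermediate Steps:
U(s, Q) = 4/3 (U(s, Q) = -⅓*(-4) = 4/3)
x(p) = -1
(-6 + x(l(U(1, -2))))² = (-6 - 1)² = (-7)² = 49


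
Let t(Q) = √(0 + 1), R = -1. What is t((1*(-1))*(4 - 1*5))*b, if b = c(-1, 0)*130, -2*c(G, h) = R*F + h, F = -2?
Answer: -130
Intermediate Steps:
c(G, h) = -1 - h/2 (c(G, h) = -(-1*(-2) + h)/2 = -(2 + h)/2 = -1 - h/2)
b = -130 (b = (-1 - ½*0)*130 = (-1 + 0)*130 = -1*130 = -130)
t(Q) = 1 (t(Q) = √1 = 1)
t((1*(-1))*(4 - 1*5))*b = 1*(-130) = -130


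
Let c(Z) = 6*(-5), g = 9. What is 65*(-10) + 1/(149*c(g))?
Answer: -2905501/4470 ≈ -650.00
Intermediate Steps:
c(Z) = -30
65*(-10) + 1/(149*c(g)) = 65*(-10) + 1/(149*(-30)) = -650 + (1/149)*(-1/30) = -650 - 1/4470 = -2905501/4470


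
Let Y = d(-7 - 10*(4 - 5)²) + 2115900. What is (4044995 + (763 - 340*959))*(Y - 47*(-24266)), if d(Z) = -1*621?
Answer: 12110522074138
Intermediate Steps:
d(Z) = -621
Y = 2115279 (Y = -621 + 2115900 = 2115279)
(4044995 + (763 - 340*959))*(Y - 47*(-24266)) = (4044995 + (763 - 340*959))*(2115279 - 47*(-24266)) = (4044995 + (763 - 326060))*(2115279 + 1140502) = (4044995 - 325297)*3255781 = 3719698*3255781 = 12110522074138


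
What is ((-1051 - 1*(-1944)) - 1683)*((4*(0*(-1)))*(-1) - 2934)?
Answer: 2317860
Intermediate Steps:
((-1051 - 1*(-1944)) - 1683)*((4*(0*(-1)))*(-1) - 2934) = ((-1051 + 1944) - 1683)*((4*0)*(-1) - 2934) = (893 - 1683)*(0*(-1) - 2934) = -790*(0 - 2934) = -790*(-2934) = 2317860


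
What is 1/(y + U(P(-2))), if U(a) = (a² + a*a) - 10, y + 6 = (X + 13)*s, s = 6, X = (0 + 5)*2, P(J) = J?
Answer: 1/130 ≈ 0.0076923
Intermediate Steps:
X = 10 (X = 5*2 = 10)
y = 132 (y = -6 + (10 + 13)*6 = -6 + 23*6 = -6 + 138 = 132)
U(a) = -10 + 2*a² (U(a) = (a² + a²) - 10 = 2*a² - 10 = -10 + 2*a²)
1/(y + U(P(-2))) = 1/(132 + (-10 + 2*(-2)²)) = 1/(132 + (-10 + 2*4)) = 1/(132 + (-10 + 8)) = 1/(132 - 2) = 1/130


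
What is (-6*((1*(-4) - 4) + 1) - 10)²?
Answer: 1024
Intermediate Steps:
(-6*((1*(-4) - 4) + 1) - 10)² = (-6*((-4 - 4) + 1) - 10)² = (-6*(-8 + 1) - 10)² = (-6*(-7) - 10)² = (42 - 10)² = 32² = 1024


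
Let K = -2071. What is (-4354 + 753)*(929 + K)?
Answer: 4112342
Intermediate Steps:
(-4354 + 753)*(929 + K) = (-4354 + 753)*(929 - 2071) = -3601*(-1142) = 4112342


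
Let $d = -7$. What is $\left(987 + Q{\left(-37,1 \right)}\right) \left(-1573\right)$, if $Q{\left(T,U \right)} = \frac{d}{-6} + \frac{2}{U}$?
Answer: $- \frac{9345193}{6} \approx -1.5575 \cdot 10^{6}$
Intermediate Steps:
$Q{\left(T,U \right)} = \frac{7}{6} + \frac{2}{U}$ ($Q{\left(T,U \right)} = - \frac{7}{-6} + \frac{2}{U} = \left(-7\right) \left(- \frac{1}{6}\right) + \frac{2}{U} = \frac{7}{6} + \frac{2}{U}$)
$\left(987 + Q{\left(-37,1 \right)}\right) \left(-1573\right) = \left(987 + \left(\frac{7}{6} + \frac{2}{1}\right)\right) \left(-1573\right) = \left(987 + \left(\frac{7}{6} + 2 \cdot 1\right)\right) \left(-1573\right) = \left(987 + \left(\frac{7}{6} + 2\right)\right) \left(-1573\right) = \left(987 + \frac{19}{6}\right) \left(-1573\right) = \frac{5941}{6} \left(-1573\right) = - \frac{9345193}{6}$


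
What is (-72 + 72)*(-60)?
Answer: 0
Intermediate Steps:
(-72 + 72)*(-60) = 0*(-60) = 0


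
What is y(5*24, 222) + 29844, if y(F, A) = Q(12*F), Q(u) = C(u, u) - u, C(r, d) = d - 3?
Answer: 29841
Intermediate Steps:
C(r, d) = -3 + d
Q(u) = -3 (Q(u) = (-3 + u) - u = -3)
y(F, A) = -3
y(5*24, 222) + 29844 = -3 + 29844 = 29841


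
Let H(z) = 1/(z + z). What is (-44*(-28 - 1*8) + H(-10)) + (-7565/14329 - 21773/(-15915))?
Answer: 16242926089/10249260 ≈ 1584.8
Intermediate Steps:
H(z) = 1/(2*z)
(-44*(-28 - 1*8) + H(-10)) + (-7565/14329 - 21773/(-15915)) = (-44*(-28 - 1*8) + (½)/(-10)) + (-7565/14329 - 21773/(-15915)) = (-44*(-28 - 8) + (½)*(-⅒)) + (-7565*1/14329 - 21773*(-1/15915)) = (-44*(-36) - 1/20) + (-85/161 + 21773/15915) = (1584 - 1/20) + 2152678/2562315 = 31679/20 + 2152678/2562315 = 16242926089/10249260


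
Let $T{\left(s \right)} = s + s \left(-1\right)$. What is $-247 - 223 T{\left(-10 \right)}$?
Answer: $-247$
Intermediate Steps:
$T{\left(s \right)} = 0$ ($T{\left(s \right)} = s - s = 0$)
$-247 - 223 T{\left(-10 \right)} = -247 - 0 = -247 + 0 = -247$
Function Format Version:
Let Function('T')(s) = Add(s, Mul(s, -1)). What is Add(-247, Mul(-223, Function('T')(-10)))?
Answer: -247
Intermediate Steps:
Function('T')(s) = 0 (Function('T')(s) = Add(s, Mul(-1, s)) = 0)
Add(-247, Mul(-223, Function('T')(-10))) = Add(-247, Mul(-223, 0)) = Add(-247, 0) = -247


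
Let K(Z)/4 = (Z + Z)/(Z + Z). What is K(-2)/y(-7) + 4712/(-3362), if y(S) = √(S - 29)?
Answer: -2356/1681 - 2*I/3 ≈ -1.4015 - 0.66667*I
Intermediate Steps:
K(Z) = 4 (K(Z) = 4*((Z + Z)/(Z + Z)) = 4*((2*Z)/((2*Z))) = 4*((2*Z)*(1/(2*Z))) = 4*1 = 4)
y(S) = √(-29 + S)
K(-2)/y(-7) + 4712/(-3362) = 4/(√(-29 - 7)) + 4712/(-3362) = 4/(√(-36)) + 4712*(-1/3362) = 4/((6*I)) - 2356/1681 = 4*(-I/6) - 2356/1681 = -2*I/3 - 2356/1681 = -2356/1681 - 2*I/3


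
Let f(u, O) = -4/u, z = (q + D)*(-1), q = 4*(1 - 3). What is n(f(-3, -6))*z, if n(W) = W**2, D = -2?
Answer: 160/9 ≈ 17.778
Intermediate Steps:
q = -8 (q = 4*(-2) = -8)
z = 10 (z = (-8 - 2)*(-1) = -10*(-1) = 10)
n(f(-3, -6))*z = (-4/(-3))**2*10 = (-4*(-1/3))**2*10 = (4/3)**2*10 = (16/9)*10 = 160/9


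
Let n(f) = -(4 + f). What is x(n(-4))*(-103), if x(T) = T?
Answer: 0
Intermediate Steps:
n(f) = -4 - f
x(n(-4))*(-103) = (-4 - 1*(-4))*(-103) = (-4 + 4)*(-103) = 0*(-103) = 0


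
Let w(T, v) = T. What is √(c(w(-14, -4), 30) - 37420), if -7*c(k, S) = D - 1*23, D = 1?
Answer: 3*I*√203714/7 ≈ 193.43*I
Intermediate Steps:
c(k, S) = 22/7 (c(k, S) = -(1 - 1*23)/7 = -(1 - 23)/7 = -⅐*(-22) = 22/7)
√(c(w(-14, -4), 30) - 37420) = √(22/7 - 37420) = √(-261918/7) = 3*I*√203714/7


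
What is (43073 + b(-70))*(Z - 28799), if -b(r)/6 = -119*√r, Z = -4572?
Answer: -1437389083 - 23826894*I*√70 ≈ -1.4374e+9 - 1.9935e+8*I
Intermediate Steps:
b(r) = 714*√r (b(r) = -(-714)*√r = 714*√r)
(43073 + b(-70))*(Z - 28799) = (43073 + 714*√(-70))*(-4572 - 28799) = (43073 + 714*(I*√70))*(-33371) = (43073 + 714*I*√70)*(-33371) = -1437389083 - 23826894*I*√70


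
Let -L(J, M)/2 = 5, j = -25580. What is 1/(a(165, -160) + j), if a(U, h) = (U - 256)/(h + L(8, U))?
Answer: -170/4348509 ≈ -3.9094e-5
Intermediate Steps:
L(J, M) = -10 (L(J, M) = -2*5 = -10)
a(U, h) = (-256 + U)/(-10 + h) (a(U, h) = (U - 256)/(h - 10) = (-256 + U)/(-10 + h))
1/(a(165, -160) + j) = 1/((-256 + 165)/(-10 - 160) - 25580) = 1/(-91/(-170) - 25580) = 1/(-1/170*(-91) - 25580) = 1/(91/170 - 25580) = 1/(-4348509/170) = -170/4348509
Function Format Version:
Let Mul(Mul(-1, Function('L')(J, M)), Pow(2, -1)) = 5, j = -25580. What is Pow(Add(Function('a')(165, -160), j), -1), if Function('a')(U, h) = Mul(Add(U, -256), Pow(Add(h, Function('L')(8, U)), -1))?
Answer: Rational(-170, 4348509) ≈ -3.9094e-5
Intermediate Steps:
Function('L')(J, M) = -10 (Function('L')(J, M) = Mul(-2, 5) = -10)
Function('a')(U, h) = Mul(Pow(Add(-10, h), -1), Add(-256, U)) (Function('a')(U, h) = Mul(Add(U, -256), Pow(Add(h, -10), -1)) = Mul(Add(-256, U), Pow(Add(-10, h), -1)) = Mul(Pow(Add(-10, h), -1), Add(-256, U)))
Pow(Add(Function('a')(165, -160), j), -1) = Pow(Add(Mul(Pow(Add(-10, -160), -1), Add(-256, 165)), -25580), -1) = Pow(Add(Mul(Pow(-170, -1), -91), -25580), -1) = Pow(Add(Mul(Rational(-1, 170), -91), -25580), -1) = Pow(Add(Rational(91, 170), -25580), -1) = Pow(Rational(-4348509, 170), -1) = Rational(-170, 4348509)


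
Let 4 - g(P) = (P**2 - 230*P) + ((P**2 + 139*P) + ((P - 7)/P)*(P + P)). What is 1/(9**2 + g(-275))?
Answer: -1/175626 ≈ -5.6939e-6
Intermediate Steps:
g(P) = 18 - 2*P**2 + 89*P (g(P) = 4 - ((P**2 - 230*P) + ((P**2 + 139*P) + ((P - 7)/P)*(P + P))) = 4 - ((P**2 - 230*P) + ((P**2 + 139*P) + ((-7 + P)/P)*(2*P))) = 4 - ((P**2 - 230*P) + ((P**2 + 139*P) + (-14 + 2*P))) = 4 - ((P**2 - 230*P) + (-14 + P**2 + 141*P)) = 4 - (-14 - 89*P + 2*P**2) = 4 + (14 - 2*P**2 + 89*P) = 18 - 2*P**2 + 89*P)
1/(9**2 + g(-275)) = 1/(9**2 + (18 - 2*(-275)**2 + 89*(-275))) = 1/(81 + (18 - 2*75625 - 24475)) = 1/(81 + (18 - 151250 - 24475)) = 1/(81 - 175707) = 1/(-175626) = -1/175626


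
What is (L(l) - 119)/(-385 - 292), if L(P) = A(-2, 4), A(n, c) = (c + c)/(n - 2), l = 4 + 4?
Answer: 121/677 ≈ 0.17873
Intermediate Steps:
l = 8
A(n, c) = 2*c/(-2 + n) (A(n, c) = (2*c)/(-2 + n) = 2*c/(-2 + n))
L(P) = -2 (L(P) = 2*4/(-2 - 2) = 2*4/(-4) = 2*4*(-¼) = -2)
(L(l) - 119)/(-385 - 292) = (-2 - 119)/(-385 - 292) = -121/(-677) = -121*(-1/677) = 121/677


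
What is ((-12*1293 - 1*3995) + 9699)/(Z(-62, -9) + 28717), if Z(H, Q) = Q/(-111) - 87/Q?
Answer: -99012/289879 ≈ -0.34156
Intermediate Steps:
Z(H, Q) = -87/Q - Q/111 (Z(H, Q) = Q*(-1/111) - 87/Q = -Q/111 - 87/Q = -87/Q - Q/111)
((-12*1293 - 1*3995) + 9699)/(Z(-62, -9) + 28717) = ((-12*1293 - 1*3995) + 9699)/((-87/(-9) - 1/111*(-9)) + 28717) = ((-15516 - 3995) + 9699)/((-87*(-⅑) + 3/37) + 28717) = (-19511 + 9699)/((29/3 + 3/37) + 28717) = -9812/(1082/111 + 28717) = -9812/3188669/111 = -9812*111/3188669 = -99012/289879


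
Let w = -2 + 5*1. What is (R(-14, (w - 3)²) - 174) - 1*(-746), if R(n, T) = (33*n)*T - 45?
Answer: 527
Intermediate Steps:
w = 3 (w = -2 + 5 = 3)
R(n, T) = -45 + 33*T*n (R(n, T) = 33*T*n - 45 = -45 + 33*T*n)
(R(-14, (w - 3)²) - 174) - 1*(-746) = ((-45 + 33*(3 - 3)²*(-14)) - 174) - 1*(-746) = ((-45 + 33*0²*(-14)) - 174) + 746 = ((-45 + 33*0*(-14)) - 174) + 746 = ((-45 + 0) - 174) + 746 = (-45 - 174) + 746 = -219 + 746 = 527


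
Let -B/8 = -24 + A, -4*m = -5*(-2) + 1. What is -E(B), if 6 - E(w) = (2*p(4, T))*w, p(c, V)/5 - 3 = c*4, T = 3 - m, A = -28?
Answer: 79034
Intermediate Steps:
m = -11/4 (m = -(-5*(-2) + 1)/4 = -(10 + 1)/4 = -¼*11 = -11/4 ≈ -2.7500)
T = 23/4 (T = 3 - 1*(-11/4) = 3 + 11/4 = 23/4 ≈ 5.7500)
B = 416 (B = -8*(-24 - 28) = -8*(-52) = 416)
p(c, V) = 15 + 20*c (p(c, V) = 15 + 5*(c*4) = 15 + 5*(4*c) = 15 + 20*c)
E(w) = 6 - 190*w (E(w) = 6 - 2*(15 + 20*4)*w = 6 - 2*(15 + 80)*w = 6 - 2*95*w = 6 - 190*w)
-E(B) = -(6 - 190*416) = -(6 - 79040) = -1*(-79034) = 79034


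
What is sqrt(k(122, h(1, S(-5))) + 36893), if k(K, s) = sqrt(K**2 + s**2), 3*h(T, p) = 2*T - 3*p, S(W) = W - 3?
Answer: sqrt(332037 + 6*sqrt(33658))/3 ≈ 192.39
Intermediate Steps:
S(W) = -3 + W
h(T, p) = -p + 2*T/3 (h(T, p) = (2*T - 3*p)/3 = (-3*p + 2*T)/3 = -p + 2*T/3)
sqrt(k(122, h(1, S(-5))) + 36893) = sqrt(sqrt(122**2 + (-(-3 - 5) + (2/3)*1)**2) + 36893) = sqrt(sqrt(14884 + (-1*(-8) + 2/3)**2) + 36893) = sqrt(sqrt(14884 + (8 + 2/3)**2) + 36893) = sqrt(sqrt(14884 + (26/3)**2) + 36893) = sqrt(sqrt(14884 + 676/9) + 36893) = sqrt(sqrt(134632/9) + 36893) = sqrt(2*sqrt(33658)/3 + 36893) = sqrt(36893 + 2*sqrt(33658)/3)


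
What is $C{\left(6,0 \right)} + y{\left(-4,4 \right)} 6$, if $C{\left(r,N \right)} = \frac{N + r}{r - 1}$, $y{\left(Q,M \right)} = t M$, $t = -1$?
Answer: $- \frac{114}{5} \approx -22.8$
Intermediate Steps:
$y{\left(Q,M \right)} = - M$
$C{\left(r,N \right)} = \frac{N + r}{-1 + r}$
$C{\left(6,0 \right)} + y{\left(-4,4 \right)} 6 = \frac{0 + 6}{-1 + 6} + \left(-1\right) 4 \cdot 6 = \frac{1}{5} \cdot 6 - 24 = \frac{6}{5} - 24 = - \frac{114}{5}$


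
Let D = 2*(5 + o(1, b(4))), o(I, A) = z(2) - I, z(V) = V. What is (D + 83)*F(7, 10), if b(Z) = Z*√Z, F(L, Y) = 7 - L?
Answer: 0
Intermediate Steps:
b(Z) = Z^(3/2)
o(I, A) = 2 - I
D = 12 (D = 2*(5 + (2 - 1*1)) = 2*(5 + (2 - 1)) = 2*(5 + 1) = 2*6 = 12)
(D + 83)*F(7, 10) = (12 + 83)*(7 - 1*7) = 95*(7 - 7) = 95*0 = 0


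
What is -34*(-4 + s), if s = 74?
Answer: -2380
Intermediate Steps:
-34*(-4 + s) = -34*(-4 + 74) = -34*70 = -2380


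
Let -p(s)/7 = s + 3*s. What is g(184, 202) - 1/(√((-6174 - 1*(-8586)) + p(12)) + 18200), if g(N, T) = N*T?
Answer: 3077862785258/82809481 + √519/165618962 ≈ 37168.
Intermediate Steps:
p(s) = -28*s (p(s) = -7*(s + 3*s) = -28*s)
g(184, 202) - 1/(√((-6174 - 1*(-8586)) + p(12)) + 18200) = 184*202 - 1/(√((-6174 - 1*(-8586)) - 28*12) + 18200) = 37168 - 1/(√((-6174 + 8586) - 336) + 18200) = 37168 - 1/(√(2412 - 336) + 18200) = 37168 - 1/(√2076 + 18200) = 37168 - 1/(2*√519 + 18200) = 37168 - 1/(18200 + 2*√519)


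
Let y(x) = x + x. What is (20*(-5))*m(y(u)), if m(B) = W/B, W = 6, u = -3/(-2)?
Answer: -200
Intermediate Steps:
u = 3/2 (u = -3*(-½) = 3/2 ≈ 1.5000)
y(x) = 2*x
m(B) = 6/B
(20*(-5))*m(y(u)) = (20*(-5))*(6/((2*(3/2)))) = -600/3 = -100*2 = -200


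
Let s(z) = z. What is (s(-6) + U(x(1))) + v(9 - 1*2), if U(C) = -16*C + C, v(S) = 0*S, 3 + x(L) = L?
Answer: 24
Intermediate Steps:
x(L) = -3 + L
v(S) = 0
U(C) = -15*C
(s(-6) + U(x(1))) + v(9 - 1*2) = (-6 - 15*(-3 + 1)) + 0 = (-6 - 15*(-2)) + 0 = (-6 + 30) + 0 = 24 + 0 = 24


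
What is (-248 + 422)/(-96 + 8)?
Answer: -87/44 ≈ -1.9773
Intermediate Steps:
(-248 + 422)/(-96 + 8) = 174/(-88) = 174*(-1/88) = -87/44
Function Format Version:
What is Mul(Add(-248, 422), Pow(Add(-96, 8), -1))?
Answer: Rational(-87, 44) ≈ -1.9773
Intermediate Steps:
Mul(Add(-248, 422), Pow(Add(-96, 8), -1)) = Mul(174, Pow(-88, -1)) = Mul(174, Rational(-1, 88)) = Rational(-87, 44)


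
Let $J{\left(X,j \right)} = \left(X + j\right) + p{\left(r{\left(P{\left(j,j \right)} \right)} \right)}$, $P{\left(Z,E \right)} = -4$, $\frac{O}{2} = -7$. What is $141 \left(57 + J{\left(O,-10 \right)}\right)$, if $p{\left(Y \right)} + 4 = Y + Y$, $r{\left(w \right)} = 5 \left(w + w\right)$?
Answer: $-7191$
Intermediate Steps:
$O = -14$ ($O = 2 \left(-7\right) = -14$)
$r{\left(w \right)} = 10 w$ ($r{\left(w \right)} = 5 \cdot 2 w = 10 w$)
$p{\left(Y \right)} = -4 + 2 Y$ ($p{\left(Y \right)} = -4 + \left(Y + Y\right) = -4 + 2 Y$)
$J{\left(X,j \right)} = -84 + X + j$ ($J{\left(X,j \right)} = \left(X + j\right) + \left(-4 + 2 \cdot 10 \left(-4\right)\right) = \left(X + j\right) + \left(-4 + 2 \left(-40\right)\right) = \left(X + j\right) - 84 = -84 + X + j$)
$141 \left(57 + J{\left(O,-10 \right)}\right) = 141 \left(57 - 108\right) = 141 \left(-51\right) = -7191$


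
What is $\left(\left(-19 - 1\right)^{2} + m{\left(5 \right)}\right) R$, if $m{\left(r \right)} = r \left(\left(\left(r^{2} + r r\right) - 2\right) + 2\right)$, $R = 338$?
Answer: $219700$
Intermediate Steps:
$m{\left(r \right)} = 2 r^{3}$ ($m{\left(r \right)} = r \left(\left(\left(r^{2} + r^{2}\right) - 2\right) + 2\right) = r \left(\left(2 r^{2} - 2\right) + 2\right) = r \left(\left(-2 + 2 r^{2}\right) + 2\right) = r 2 r^{2} = 2 r^{3}$)
$\left(\left(-19 - 1\right)^{2} + m{\left(5 \right)}\right) R = \left(\left(-19 - 1\right)^{2} + 2 \cdot 5^{3}\right) 338 = \left(\left(-20\right)^{2} + 2 \cdot 125\right) 338 = \left(400 + 250\right) 338 = 650 \cdot 338 = 219700$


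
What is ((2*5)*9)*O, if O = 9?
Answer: 810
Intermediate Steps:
((2*5)*9)*O = ((2*5)*9)*9 = (10*9)*9 = 90*9 = 810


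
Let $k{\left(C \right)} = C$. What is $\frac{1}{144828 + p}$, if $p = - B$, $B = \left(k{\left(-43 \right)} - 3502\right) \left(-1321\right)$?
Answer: $- \frac{1}{4538117} \approx -2.2036 \cdot 10^{-7}$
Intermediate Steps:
$B = 4682945$ ($B = \left(-43 - 3502\right) \left(-1321\right) = \left(-3545\right) \left(-1321\right) = 4682945$)
$p = -4682945$ ($p = \left(-1\right) 4682945 = -4682945$)
$\frac{1}{144828 + p} = \frac{1}{144828 - 4682945} = \frac{1}{-4538117} = - \frac{1}{4538117}$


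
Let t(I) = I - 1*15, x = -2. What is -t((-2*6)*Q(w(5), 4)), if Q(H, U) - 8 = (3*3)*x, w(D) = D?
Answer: -105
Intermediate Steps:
Q(H, U) = -10 (Q(H, U) = 8 + (3*3)*(-2) = 8 + 9*(-2) = 8 - 18 = -10)
t(I) = -15 + I (t(I) = I - 15 = -15 + I)
-t((-2*6)*Q(w(5), 4)) = -(-15 - 2*6*(-10)) = -(-15 - 12*(-10)) = -(-15 + 120) = -1*105 = -105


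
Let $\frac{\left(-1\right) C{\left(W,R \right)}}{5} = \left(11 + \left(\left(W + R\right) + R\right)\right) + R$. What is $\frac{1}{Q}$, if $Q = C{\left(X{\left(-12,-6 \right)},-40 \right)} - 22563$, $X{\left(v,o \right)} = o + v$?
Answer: $- \frac{1}{21928} \approx -4.5604 \cdot 10^{-5}$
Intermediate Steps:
$C{\left(W,R \right)} = -55 - 15 R - 5 W$ ($C{\left(W,R \right)} = - 5 \left(\left(11 + \left(\left(W + R\right) + R\right)\right) + R\right) = - 5 \left(\left(11 + \left(\left(R + W\right) + R\right)\right) + R\right) = - 5 \left(\left(11 + \left(W + 2 R\right)\right) + R\right) = - 5 \left(\left(11 + W + 2 R\right) + R\right) = - 5 \left(11 + W + 3 R\right) = -55 - 15 R - 5 W$)
$Q = -21928$ ($Q = \left(-55 - -600 - 5 \left(-6 - 12\right)\right) - 22563 = \left(-55 + 600 - -90\right) - 22563 = \left(-55 + 600 + 90\right) - 22563 = 635 - 22563 = -21928$)
$\frac{1}{Q} = \frac{1}{-21928} = - \frac{1}{21928}$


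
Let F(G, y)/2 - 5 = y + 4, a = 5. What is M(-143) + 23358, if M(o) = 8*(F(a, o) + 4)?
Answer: 21246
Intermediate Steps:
F(G, y) = 18 + 2*y (F(G, y) = 10 + 2*(y + 4) = 10 + 2*(4 + y) = 10 + (8 + 2*y) = 18 + 2*y)
M(o) = 176 + 16*o (M(o) = 8*((18 + 2*o) + 4) = 8*(22 + 2*o) = 176 + 16*o)
M(-143) + 23358 = (176 + 16*(-143)) + 23358 = (176 - 2288) + 23358 = -2112 + 23358 = 21246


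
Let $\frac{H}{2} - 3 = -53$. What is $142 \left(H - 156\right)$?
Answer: $-36352$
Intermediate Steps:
$H = -100$ ($H = 6 + 2 \left(-53\right) = 6 - 106 = -100$)
$142 \left(H - 156\right) = 142 \left(-100 - 156\right) = 142 \left(-256\right) = -36352$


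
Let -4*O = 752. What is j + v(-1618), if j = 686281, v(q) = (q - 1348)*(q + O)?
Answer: 6042877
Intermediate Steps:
O = -188 (O = -1/4*752 = -188)
v(q) = (-1348 + q)*(-188 + q) (v(q) = (q - 1348)*(q - 188) = (-1348 + q)*(-188 + q))
j + v(-1618) = 686281 + (253424 + (-1618)**2 - 1536*(-1618)) = 686281 + (253424 + 2617924 + 2485248) = 686281 + 5356596 = 6042877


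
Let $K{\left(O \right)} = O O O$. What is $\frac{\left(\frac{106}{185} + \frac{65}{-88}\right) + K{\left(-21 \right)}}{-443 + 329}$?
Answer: $\frac{50257259}{618640} \approx 81.238$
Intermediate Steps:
$K{\left(O \right)} = O^{3}$ ($K{\left(O \right)} = O^{2} O = O^{3}$)
$\frac{\left(\frac{106}{185} + \frac{65}{-88}\right) + K{\left(-21 \right)}}{-443 + 329} = \frac{\left(\frac{106}{185} + \frac{65}{-88}\right) + \left(-21\right)^{3}}{-443 + 329} = \frac{\left(106 \cdot \frac{1}{185} + 65 \left(- \frac{1}{88}\right)\right) - 9261}{-114} = \left(\left(\frac{106}{185} - \frac{65}{88}\right) - 9261\right) \left(- \frac{1}{114}\right) = \left(- \frac{2697}{16280} - 9261\right) \left(- \frac{1}{114}\right) = \left(- \frac{150771777}{16280}\right) \left(- \frac{1}{114}\right) = \frac{50257259}{618640}$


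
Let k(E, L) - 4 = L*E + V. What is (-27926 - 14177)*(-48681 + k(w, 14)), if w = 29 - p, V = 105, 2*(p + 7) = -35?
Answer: 2013491769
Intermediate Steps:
p = -49/2 (p = -7 + (½)*(-35) = -7 - 35/2 = -49/2 ≈ -24.500)
w = 107/2 (w = 29 - 1*(-49/2) = 29 + 49/2 = 107/2 ≈ 53.500)
k(E, L) = 109 + E*L (k(E, L) = 4 + (L*E + 105) = 4 + (E*L + 105) = 4 + (105 + E*L) = 109 + E*L)
(-27926 - 14177)*(-48681 + k(w, 14)) = (-27926 - 14177)*(-48681 + (109 + (107/2)*14)) = -42103*(-48681 + (109 + 749)) = -42103*(-48681 + 858) = -42103*(-47823) = 2013491769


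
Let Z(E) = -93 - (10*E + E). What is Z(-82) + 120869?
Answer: 121678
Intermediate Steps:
Z(E) = -93 - 11*E
Z(-82) + 120869 = (-93 - 11*(-82)) + 120869 = (-93 + 902) + 120869 = 809 + 120869 = 121678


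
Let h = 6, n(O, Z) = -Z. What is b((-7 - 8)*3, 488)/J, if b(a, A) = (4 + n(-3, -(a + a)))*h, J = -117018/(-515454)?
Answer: -14776348/6501 ≈ -2272.9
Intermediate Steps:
J = 19503/85909 (J = -117018*(-1/515454) = 19503/85909 ≈ 0.22702)
b(a, A) = 24 + 12*a (b(a, A) = (4 - (-1)*(a + a))*6 = (4 - (-1)*2*a)*6 = (4 - (-2)*a)*6 = (4 + 2*a)*6 = 24 + 12*a)
b((-7 - 8)*3, 488)/J = (24 + 12*((-7 - 8)*3))/(19503/85909) = (24 + 12*(-15*3))*(85909/19503) = (24 + 12*(-45))*(85909/19503) = (24 - 540)*(85909/19503) = -516*85909/19503 = -14776348/6501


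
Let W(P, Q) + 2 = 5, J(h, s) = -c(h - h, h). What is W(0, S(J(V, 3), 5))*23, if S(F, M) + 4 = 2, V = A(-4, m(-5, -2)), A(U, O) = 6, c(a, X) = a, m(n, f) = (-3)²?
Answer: 69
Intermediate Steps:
m(n, f) = 9
V = 6
J(h, s) = 0 (J(h, s) = -(h - h) = -1*0 = 0)
S(F, M) = -2 (S(F, M) = -4 + 2 = -2)
W(P, Q) = 3 (W(P, Q) = -2 + 5 = 3)
W(0, S(J(V, 3), 5))*23 = 3*23 = 69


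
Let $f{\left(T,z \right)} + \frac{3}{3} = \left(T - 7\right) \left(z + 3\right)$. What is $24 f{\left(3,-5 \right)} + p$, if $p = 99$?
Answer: $267$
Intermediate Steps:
$f{\left(T,z \right)} = -1 + \left(-7 + T\right) \left(3 + z\right)$ ($f{\left(T,z \right)} = -1 + \left(T - 7\right) \left(z + 3\right) = -1 + \left(-7 + T\right) \left(3 + z\right)$)
$24 f{\left(3,-5 \right)} + p = 24 \left(-22 - -35 + 3 \cdot 3 + 3 \left(-5\right)\right) + 99 = 24 \left(-22 + 35 + 9 - 15\right) + 99 = 24 \cdot 7 + 99 = 168 + 99 = 267$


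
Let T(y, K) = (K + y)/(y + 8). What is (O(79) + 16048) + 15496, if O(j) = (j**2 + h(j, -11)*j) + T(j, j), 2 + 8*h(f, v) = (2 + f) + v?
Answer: 6691747/174 ≈ 38458.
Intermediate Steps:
h(f, v) = f/8 + v/8 (h(f, v) = -1/4 + ((2 + f) + v)/8 = -1/4 + (2 + f + v)/8 = -1/4 + (1/4 + f/8 + v/8) = f/8 + v/8)
T(y, K) = (K + y)/(8 + y)
O(j) = j**2 + j*(-11/8 + j/8) + 2*j/(8 + j) (O(j) = (j**2 + (j/8 + (1/8)*(-11))*j) + (j + j)/(8 + j) = (j**2 + (j/8 - 11/8)*j) + (2*j)/(8 + j) = (j**2 + (-11/8 + j/8)*j) + 2*j/(8 + j) = (j**2 + j*(-11/8 + j/8)) + 2*j/(8 + j) = j**2 + j*(-11/8 + j/8) + 2*j/(8 + j))
(O(79) + 16048) + 15496 = ((1/8)*79*(16 + (-11 + 9*79)*(8 + 79))/(8 + 79) + 16048) + 15496 = ((1/8)*79*(16 + (-11 + 711)*87)/87 + 16048) + 15496 = ((1/8)*79*(1/87)*(16 + 700*87) + 16048) + 15496 = ((1/8)*79*(1/87)*(16 + 60900) + 16048) + 15496 = ((1/8)*79*(1/87)*60916 + 16048) + 15496 = (1203091/174 + 16048) + 15496 = 3995443/174 + 15496 = 6691747/174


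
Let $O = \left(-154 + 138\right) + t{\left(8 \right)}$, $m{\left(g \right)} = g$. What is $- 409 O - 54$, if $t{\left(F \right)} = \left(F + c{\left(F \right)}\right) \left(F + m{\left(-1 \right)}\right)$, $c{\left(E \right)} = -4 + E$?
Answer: $-27866$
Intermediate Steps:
$t{\left(F \right)} = \left(-1 + F\right) \left(-4 + 2 F\right)$ ($t{\left(F \right)} = \left(F + \left(-4 + F\right)\right) \left(F - 1\right) = \left(-4 + 2 F\right) \left(-1 + F\right) = \left(-1 + F\right) \left(-4 + 2 F\right)$)
$O = 68$ ($O = \left(-154 + 138\right) + \left(4 - 48 + 2 \cdot 8^{2}\right) = -16 + \left(4 - 48 + 2 \cdot 64\right) = -16 + \left(4 - 48 + 128\right) = -16 + 84 = 68$)
$- 409 O - 54 = \left(-409\right) 68 - 54 = -27812 - 54 = -27866$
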